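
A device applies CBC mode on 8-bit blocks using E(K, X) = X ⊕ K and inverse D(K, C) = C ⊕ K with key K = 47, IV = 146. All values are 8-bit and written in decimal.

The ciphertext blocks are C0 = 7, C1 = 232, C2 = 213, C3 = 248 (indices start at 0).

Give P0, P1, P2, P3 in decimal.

CBC decryption: P_i = D(K, C_i) ⊕ C_{i−1}, with C_{−1} = IV.
P0: D(K, 7) = 40; 40 ⊕ 146 = 186.
P1: D(K, 232) = 199; 199 ⊕ 7 = 192.
P2: D(K, 213) = 250; 250 ⊕ 232 = 18.
P3: D(K, 248) = 215; 215 ⊕ 213 = 2.

P0 = 186, P1 = 192, P2 = 18, P3 = 2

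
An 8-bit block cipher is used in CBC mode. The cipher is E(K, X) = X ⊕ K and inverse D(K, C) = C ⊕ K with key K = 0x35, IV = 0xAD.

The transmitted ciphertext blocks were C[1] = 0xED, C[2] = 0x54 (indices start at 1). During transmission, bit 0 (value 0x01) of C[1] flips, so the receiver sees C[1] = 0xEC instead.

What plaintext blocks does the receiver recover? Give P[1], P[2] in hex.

CBC decryption: P_i = D(K, C_i) ⊕ C_{i−1}, with C_{0} = IV.
Only C[1] changed, to 0xEC. In CBC, a change in C_i garbles P_i and flips the same bit in P_{i+1}. Decrypting the received ciphertext:
P[1]: D(K, 0xEC) = 0xD9; 0xD9 ⊕ 0xAD = 0x74.
P[2]: D(K, 0x54) = 0x61; 0x61 ⊕ 0xEC = 0x8D.
Blocks that differ from the original plaintext: P[1], P[2].

P[1] = 0x74, P[2] = 0x8D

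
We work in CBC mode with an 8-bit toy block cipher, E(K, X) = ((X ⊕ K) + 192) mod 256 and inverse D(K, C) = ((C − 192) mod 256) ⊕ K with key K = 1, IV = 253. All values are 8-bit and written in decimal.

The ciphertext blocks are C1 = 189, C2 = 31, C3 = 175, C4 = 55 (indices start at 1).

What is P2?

CBC decryption: P_i = D(K, C_i) ⊕ C_{i−1}, with C_{0} = IV.
P2: D(K, 31) = 94; 94 ⊕ 189 = 227.

P2 = 227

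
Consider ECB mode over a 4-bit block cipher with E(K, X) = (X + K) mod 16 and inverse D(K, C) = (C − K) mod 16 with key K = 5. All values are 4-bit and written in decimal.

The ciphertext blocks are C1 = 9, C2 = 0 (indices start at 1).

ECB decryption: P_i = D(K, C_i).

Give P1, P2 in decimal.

P1: D(K, 9) = 4.
P2: D(K, 0) = 11.

P1 = 4, P2 = 11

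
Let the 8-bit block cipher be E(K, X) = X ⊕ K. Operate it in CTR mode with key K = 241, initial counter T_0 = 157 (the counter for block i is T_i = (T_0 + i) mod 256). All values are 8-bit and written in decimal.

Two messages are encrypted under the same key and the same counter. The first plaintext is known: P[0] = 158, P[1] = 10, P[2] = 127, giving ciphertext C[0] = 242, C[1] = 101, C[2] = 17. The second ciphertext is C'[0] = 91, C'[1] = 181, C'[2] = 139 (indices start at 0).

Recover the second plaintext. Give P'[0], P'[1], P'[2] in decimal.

In CTR with a reused counter, both messages share the same keystream S_i, so C_i ⊕ C'_i = P_i ⊕ P'_i and thus P'_i = P_i ⊕ C_i ⊕ C'_i.
P'[0]: 158 ⊕ 242 ⊕ 91 = 55.
P'[1]: 10 ⊕ 101 ⊕ 181 = 218.
P'[2]: 127 ⊕ 17 ⊕ 139 = 229.

P'[0] = 55, P'[1] = 218, P'[2] = 229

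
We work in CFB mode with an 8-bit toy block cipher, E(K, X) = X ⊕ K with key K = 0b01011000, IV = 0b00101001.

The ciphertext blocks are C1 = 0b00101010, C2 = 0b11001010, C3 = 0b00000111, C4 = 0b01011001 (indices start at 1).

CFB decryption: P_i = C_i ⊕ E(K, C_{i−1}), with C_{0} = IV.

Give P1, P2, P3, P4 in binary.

P1 = 0b01011011, P2 = 0b10111000, P3 = 0b10010101, P4 = 0b00000110

P1: E(K, 0b00101001) = 0b01110001; 0b00101010 ⊕ 0b01110001 = 0b01011011.
P2: E(K, 0b00101010) = 0b01110010; 0b11001010 ⊕ 0b01110010 = 0b10111000.
P3: E(K, 0b11001010) = 0b10010010; 0b00000111 ⊕ 0b10010010 = 0b10010101.
P4: E(K, 0b00000111) = 0b01011111; 0b01011001 ⊕ 0b01011111 = 0b00000110.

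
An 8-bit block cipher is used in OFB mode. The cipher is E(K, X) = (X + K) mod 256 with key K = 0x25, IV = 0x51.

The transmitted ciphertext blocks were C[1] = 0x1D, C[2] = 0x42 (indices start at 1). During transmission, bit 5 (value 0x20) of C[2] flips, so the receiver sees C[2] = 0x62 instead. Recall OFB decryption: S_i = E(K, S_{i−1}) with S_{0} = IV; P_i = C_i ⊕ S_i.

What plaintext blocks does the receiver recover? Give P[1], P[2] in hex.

P[1] = 0x6B, P[2] = 0xF9

Only C[2] changed, to 0x62. In OFB, a change in C_i flips the same bit in P_i only; the keystream is unaffected. Decrypting the received ciphertext:
P[1]: S = E(K, 0x51) = 0x76; 0x1D ⊕ 0x76 = 0x6B.
P[2]: S = E(K, 0x76) = 0x9B; 0x62 ⊕ 0x9B = 0xF9.
Blocks that differ from the original plaintext: P[2].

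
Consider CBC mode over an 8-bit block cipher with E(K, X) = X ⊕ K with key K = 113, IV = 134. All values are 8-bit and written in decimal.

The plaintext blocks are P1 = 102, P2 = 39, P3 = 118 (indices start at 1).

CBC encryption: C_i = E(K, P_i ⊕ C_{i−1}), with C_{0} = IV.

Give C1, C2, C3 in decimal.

C1 = 145, C2 = 199, C3 = 192

C1: P1 ⊕ 134 = 224; E(K, 224) = 145.
C2: P2 ⊕ 145 = 182; E(K, 182) = 199.
C3: P3 ⊕ 199 = 177; E(K, 177) = 192.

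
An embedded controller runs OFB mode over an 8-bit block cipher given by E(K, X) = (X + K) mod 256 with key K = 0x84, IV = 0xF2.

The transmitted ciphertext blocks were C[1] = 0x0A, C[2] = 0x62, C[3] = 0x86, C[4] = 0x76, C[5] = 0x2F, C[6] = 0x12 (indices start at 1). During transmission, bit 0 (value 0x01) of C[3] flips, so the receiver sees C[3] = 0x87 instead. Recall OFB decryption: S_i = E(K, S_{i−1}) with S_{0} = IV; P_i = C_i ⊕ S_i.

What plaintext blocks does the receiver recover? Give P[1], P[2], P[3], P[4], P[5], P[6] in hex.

Only C[3] changed, to 0x87. In OFB, a change in C_i flips the same bit in P_i only; the keystream is unaffected. Decrypting the received ciphertext:
P[1]: S = E(K, 0xF2) = 0x76; 0x0A ⊕ 0x76 = 0x7C.
P[2]: S = E(K, 0x76) = 0xFA; 0x62 ⊕ 0xFA = 0x98.
P[3]: S = E(K, 0xFA) = 0x7E; 0x87 ⊕ 0x7E = 0xF9.
P[4]: S = E(K, 0x7E) = 0x02; 0x76 ⊕ 0x02 = 0x74.
P[5]: S = E(K, 0x02) = 0x86; 0x2F ⊕ 0x86 = 0xA9.
P[6]: S = E(K, 0x86) = 0x0A; 0x12 ⊕ 0x0A = 0x18.
Blocks that differ from the original plaintext: P[3].

P[1] = 0x7C, P[2] = 0x98, P[3] = 0xF9, P[4] = 0x74, P[5] = 0xA9, P[6] = 0x18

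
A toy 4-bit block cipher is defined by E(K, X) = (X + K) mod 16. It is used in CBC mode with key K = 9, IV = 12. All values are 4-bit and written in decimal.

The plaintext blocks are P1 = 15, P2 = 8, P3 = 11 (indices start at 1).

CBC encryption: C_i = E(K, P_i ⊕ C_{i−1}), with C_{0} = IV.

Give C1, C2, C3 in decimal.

C1 = 12, C2 = 13, C3 = 15

C1: P1 ⊕ 12 = 3; E(K, 3) = 12.
C2: P2 ⊕ 12 = 4; E(K, 4) = 13.
C3: P3 ⊕ 13 = 6; E(K, 6) = 15.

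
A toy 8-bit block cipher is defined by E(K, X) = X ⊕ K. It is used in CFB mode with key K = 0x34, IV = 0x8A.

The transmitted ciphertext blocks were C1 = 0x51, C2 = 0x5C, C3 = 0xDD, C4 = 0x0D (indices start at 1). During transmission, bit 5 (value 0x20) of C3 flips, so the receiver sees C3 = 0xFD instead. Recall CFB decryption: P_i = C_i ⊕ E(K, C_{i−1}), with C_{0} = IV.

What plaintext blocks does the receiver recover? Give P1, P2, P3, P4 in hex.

Only C3 changed, to 0xFD. In CFB, a change in C_i flips the same bit in P_i and garbles P_{i+1}. Decrypting the received ciphertext:
P1: E(K, 0x8A) = 0xBE; 0x51 ⊕ 0xBE = 0xEF.
P2: E(K, 0x51) = 0x65; 0x5C ⊕ 0x65 = 0x39.
P3: E(K, 0x5C) = 0x68; 0xFD ⊕ 0x68 = 0x95.
P4: E(K, 0xFD) = 0xC9; 0x0D ⊕ 0xC9 = 0xC4.
Blocks that differ from the original plaintext: P3, P4.

P1 = 0xEF, P2 = 0x39, P3 = 0x95, P4 = 0xC4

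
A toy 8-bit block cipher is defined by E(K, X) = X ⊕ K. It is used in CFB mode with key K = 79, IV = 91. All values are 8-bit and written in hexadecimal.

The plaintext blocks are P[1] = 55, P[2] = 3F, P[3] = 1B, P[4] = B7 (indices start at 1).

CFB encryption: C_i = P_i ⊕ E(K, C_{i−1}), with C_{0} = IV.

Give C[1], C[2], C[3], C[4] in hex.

C[1]: E(K, 91) = E8; 55 ⊕ E8 = BD.
C[2]: E(K, BD) = C4; 3F ⊕ C4 = FB.
C[3]: E(K, FB) = 82; 1B ⊕ 82 = 99.
C[4]: E(K, 99) = E0; B7 ⊕ E0 = 57.

C[1] = BD, C[2] = FB, C[3] = 99, C[4] = 57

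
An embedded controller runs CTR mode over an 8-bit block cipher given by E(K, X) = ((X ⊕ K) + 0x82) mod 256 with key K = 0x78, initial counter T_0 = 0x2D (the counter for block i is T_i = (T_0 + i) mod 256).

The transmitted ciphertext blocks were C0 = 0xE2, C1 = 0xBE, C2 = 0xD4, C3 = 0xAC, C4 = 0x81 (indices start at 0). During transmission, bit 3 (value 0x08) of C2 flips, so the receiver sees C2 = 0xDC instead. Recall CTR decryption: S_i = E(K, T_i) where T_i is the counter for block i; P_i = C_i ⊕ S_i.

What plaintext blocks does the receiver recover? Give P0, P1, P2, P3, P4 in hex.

Only C2 changed, to 0xDC. In CTR, a change in C_i flips the same bit in P_i only; the keystream is unaffected. Decrypting the received ciphertext:
P0: T = 0x2D, S = E(K, T) = 0xD7; 0xE2 ⊕ 0xD7 = 0x35.
P1: T = 0x2E, S = E(K, T) = 0xD8; 0xBE ⊕ 0xD8 = 0x66.
P2: T = 0x2F, S = E(K, T) = 0xD9; 0xDC ⊕ 0xD9 = 0x05.
P3: T = 0x30, S = E(K, T) = 0xCA; 0xAC ⊕ 0xCA = 0x66.
P4: T = 0x31, S = E(K, T) = 0xCB; 0x81 ⊕ 0xCB = 0x4A.
Blocks that differ from the original plaintext: P2.

P0 = 0x35, P1 = 0x66, P2 = 0x05, P3 = 0x66, P4 = 0x4A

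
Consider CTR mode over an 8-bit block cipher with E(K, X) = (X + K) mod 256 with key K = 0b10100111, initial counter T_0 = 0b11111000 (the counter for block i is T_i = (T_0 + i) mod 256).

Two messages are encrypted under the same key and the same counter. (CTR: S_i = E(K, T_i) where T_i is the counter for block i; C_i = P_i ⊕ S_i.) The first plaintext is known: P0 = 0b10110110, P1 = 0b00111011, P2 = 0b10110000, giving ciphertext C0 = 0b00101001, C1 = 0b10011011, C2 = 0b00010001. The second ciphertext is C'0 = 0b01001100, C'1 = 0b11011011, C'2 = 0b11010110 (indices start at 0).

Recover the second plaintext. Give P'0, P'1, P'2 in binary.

P'0 = 0b11010011, P'1 = 0b01111011, P'2 = 0b01110111

In CTR with a reused counter, both messages share the same keystream S_i, so C_i ⊕ C'_i = P_i ⊕ P'_i and thus P'_i = P_i ⊕ C_i ⊕ C'_i.
P'0: 0b10110110 ⊕ 0b00101001 ⊕ 0b01001100 = 0b11010011.
P'1: 0b00111011 ⊕ 0b10011011 ⊕ 0b11011011 = 0b01111011.
P'2: 0b10110000 ⊕ 0b00010001 ⊕ 0b11010110 = 0b01110111.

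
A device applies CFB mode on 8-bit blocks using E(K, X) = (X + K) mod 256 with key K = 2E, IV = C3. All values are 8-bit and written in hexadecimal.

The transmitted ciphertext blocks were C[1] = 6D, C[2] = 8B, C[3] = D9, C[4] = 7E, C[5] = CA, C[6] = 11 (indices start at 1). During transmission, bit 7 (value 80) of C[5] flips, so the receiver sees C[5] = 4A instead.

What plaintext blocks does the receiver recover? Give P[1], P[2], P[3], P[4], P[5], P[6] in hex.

P[1] = 9C, P[2] = 10, P[3] = 60, P[4] = 79, P[5] = E6, P[6] = 69

CFB decryption: P_i = C_i ⊕ E(K, C_{i−1}), with C_{0} = IV.
Only C[5] changed, to 4A. In CFB, a change in C_i flips the same bit in P_i and garbles P_{i+1}. Decrypting the received ciphertext:
P[1]: E(K, C3) = F1; 6D ⊕ F1 = 9C.
P[2]: E(K, 6D) = 9B; 8B ⊕ 9B = 10.
P[3]: E(K, 8B) = B9; D9 ⊕ B9 = 60.
P[4]: E(K, D9) = 07; 7E ⊕ 07 = 79.
P[5]: E(K, 7E) = AC; 4A ⊕ AC = E6.
P[6]: E(K, 4A) = 78; 11 ⊕ 78 = 69.
Blocks that differ from the original plaintext: P[5], P[6].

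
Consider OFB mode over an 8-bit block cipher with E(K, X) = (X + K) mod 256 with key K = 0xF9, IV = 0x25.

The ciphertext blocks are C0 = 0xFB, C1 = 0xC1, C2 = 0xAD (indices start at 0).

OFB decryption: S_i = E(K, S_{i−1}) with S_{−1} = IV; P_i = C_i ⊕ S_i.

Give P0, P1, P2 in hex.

P0 = 0xE5, P1 = 0xD6, P2 = 0xBD

P0: S = E(K, 0x25) = 0x1E; 0xFB ⊕ 0x1E = 0xE5.
P1: S = E(K, 0x1E) = 0x17; 0xC1 ⊕ 0x17 = 0xD6.
P2: S = E(K, 0x17) = 0x10; 0xAD ⊕ 0x10 = 0xBD.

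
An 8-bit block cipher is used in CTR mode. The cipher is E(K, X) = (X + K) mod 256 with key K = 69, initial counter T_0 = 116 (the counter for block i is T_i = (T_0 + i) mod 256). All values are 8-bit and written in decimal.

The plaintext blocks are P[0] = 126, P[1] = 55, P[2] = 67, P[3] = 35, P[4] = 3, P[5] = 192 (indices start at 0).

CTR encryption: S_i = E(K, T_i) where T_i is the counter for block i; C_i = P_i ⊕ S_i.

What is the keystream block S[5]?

C[0]: T = 116, S = E(K, T) = 185; 126 ⊕ 185 = 199.
C[1]: T = 117, S = E(K, T) = 186; 55 ⊕ 186 = 141.
C[2]: T = 118, S = E(K, T) = 187; 67 ⊕ 187 = 248.
C[3]: T = 119, S = E(K, T) = 188; 35 ⊕ 188 = 159.
C[4]: T = 120, S = E(K, T) = 189; 3 ⊕ 189 = 190.
C[5]: T = 121, S = E(K, T) = 190; 192 ⊕ 190 = 126.
So S[5] = 190.

190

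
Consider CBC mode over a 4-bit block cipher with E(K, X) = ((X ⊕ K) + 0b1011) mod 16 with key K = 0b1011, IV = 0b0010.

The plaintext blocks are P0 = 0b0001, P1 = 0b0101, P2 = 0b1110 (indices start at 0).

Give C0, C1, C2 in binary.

CBC encryption: C_i = E(K, P_i ⊕ C_{i−1}), with C_{−1} = IV.
C0: P0 ⊕ 0b0010 = 0b0011; E(K, 0b0011) = 0b0011.
C1: P1 ⊕ 0b0011 = 0b0110; E(K, 0b0110) = 0b1000.
C2: P2 ⊕ 0b1000 = 0b0110; E(K, 0b0110) = 0b1000.

C0 = 0b0011, C1 = 0b1000, C2 = 0b1000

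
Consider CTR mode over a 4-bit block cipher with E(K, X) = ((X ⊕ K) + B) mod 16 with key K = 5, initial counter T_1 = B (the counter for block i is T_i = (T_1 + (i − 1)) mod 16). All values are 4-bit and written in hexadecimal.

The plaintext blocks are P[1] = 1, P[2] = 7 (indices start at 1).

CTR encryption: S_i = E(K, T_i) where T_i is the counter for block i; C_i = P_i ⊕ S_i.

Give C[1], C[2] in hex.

C[1] = 8, C[2] = 3

C[1]: T = B, S = E(K, T) = 9; 1 ⊕ 9 = 8.
C[2]: T = C, S = E(K, T) = 4; 7 ⊕ 4 = 3.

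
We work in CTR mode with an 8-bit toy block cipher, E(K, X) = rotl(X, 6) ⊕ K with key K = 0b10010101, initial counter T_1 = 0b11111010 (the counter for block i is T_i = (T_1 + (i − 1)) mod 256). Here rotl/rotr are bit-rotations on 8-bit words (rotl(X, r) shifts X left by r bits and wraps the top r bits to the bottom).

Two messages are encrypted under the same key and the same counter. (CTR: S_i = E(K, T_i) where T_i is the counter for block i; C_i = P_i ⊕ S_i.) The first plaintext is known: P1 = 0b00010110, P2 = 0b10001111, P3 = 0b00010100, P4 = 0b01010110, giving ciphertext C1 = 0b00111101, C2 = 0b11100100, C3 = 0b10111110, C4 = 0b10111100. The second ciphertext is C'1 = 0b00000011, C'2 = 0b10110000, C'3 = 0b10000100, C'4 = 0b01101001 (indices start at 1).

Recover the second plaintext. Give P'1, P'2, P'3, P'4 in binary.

In CTR with a reused counter, both messages share the same keystream S_i, so C_i ⊕ C'_i = P_i ⊕ P'_i and thus P'_i = P_i ⊕ C_i ⊕ C'_i.
P'1: 0b00010110 ⊕ 0b00111101 ⊕ 0b00000011 = 0b00101000.
P'2: 0b10001111 ⊕ 0b11100100 ⊕ 0b10110000 = 0b11011011.
P'3: 0b00010100 ⊕ 0b10111110 ⊕ 0b10000100 = 0b00101110.
P'4: 0b01010110 ⊕ 0b10111100 ⊕ 0b01101001 = 0b10000011.

P'1 = 0b00101000, P'2 = 0b11011011, P'3 = 0b00101110, P'4 = 0b10000011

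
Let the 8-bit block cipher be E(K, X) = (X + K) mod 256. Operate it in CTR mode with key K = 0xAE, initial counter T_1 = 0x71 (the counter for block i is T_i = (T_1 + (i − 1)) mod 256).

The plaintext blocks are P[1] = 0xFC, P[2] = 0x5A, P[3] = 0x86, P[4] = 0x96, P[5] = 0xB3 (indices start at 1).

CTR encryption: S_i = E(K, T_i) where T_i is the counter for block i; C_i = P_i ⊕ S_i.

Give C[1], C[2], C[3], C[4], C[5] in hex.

C[1] = 0xE3, C[2] = 0x7A, C[3] = 0xA7, C[4] = 0xB4, C[5] = 0x90

C[1]: T = 0x71, S = E(K, T) = 0x1F; 0xFC ⊕ 0x1F = 0xE3.
C[2]: T = 0x72, S = E(K, T) = 0x20; 0x5A ⊕ 0x20 = 0x7A.
C[3]: T = 0x73, S = E(K, T) = 0x21; 0x86 ⊕ 0x21 = 0xA7.
C[4]: T = 0x74, S = E(K, T) = 0x22; 0x96 ⊕ 0x22 = 0xB4.
C[5]: T = 0x75, S = E(K, T) = 0x23; 0xB3 ⊕ 0x23 = 0x90.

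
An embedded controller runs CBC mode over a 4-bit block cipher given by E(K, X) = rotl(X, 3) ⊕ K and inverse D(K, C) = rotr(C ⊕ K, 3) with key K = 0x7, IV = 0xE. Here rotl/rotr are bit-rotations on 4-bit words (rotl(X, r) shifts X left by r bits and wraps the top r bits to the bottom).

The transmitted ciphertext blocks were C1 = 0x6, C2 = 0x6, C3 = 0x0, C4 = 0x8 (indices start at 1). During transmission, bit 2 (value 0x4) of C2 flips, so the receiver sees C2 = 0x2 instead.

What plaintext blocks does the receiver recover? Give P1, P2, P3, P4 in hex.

CBC decryption: P_i = D(K, C_i) ⊕ C_{i−1}, with C_{0} = IV.
Only C2 changed, to 0x2. In CBC, a change in C_i garbles P_i and flips the same bit in P_{i+1}. Decrypting the received ciphertext:
P1: D(K, 0x6) = 0x2; 0x2 ⊕ 0xE = 0xC.
P2: D(K, 0x2) = 0xA; 0xA ⊕ 0x6 = 0xC.
P3: D(K, 0x0) = 0xE; 0xE ⊕ 0x2 = 0xC.
P4: D(K, 0x8) = 0xF; 0xF ⊕ 0x0 = 0xF.
Blocks that differ from the original plaintext: P2, P3.

P1 = 0xC, P2 = 0xC, P3 = 0xC, P4 = 0xF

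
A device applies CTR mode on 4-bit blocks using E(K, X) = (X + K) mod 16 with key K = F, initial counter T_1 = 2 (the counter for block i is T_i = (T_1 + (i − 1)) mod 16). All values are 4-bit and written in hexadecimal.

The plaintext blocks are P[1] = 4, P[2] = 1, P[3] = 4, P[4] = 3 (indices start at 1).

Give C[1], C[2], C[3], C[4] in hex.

C[1] = 5, C[2] = 3, C[3] = 7, C[4] = 7

CTR encryption: S_i = E(K, T_i) where T_i is the counter for block i; C_i = P_i ⊕ S_i.
C[1]: T = 2, S = E(K, T) = 1; 4 ⊕ 1 = 5.
C[2]: T = 3, S = E(K, T) = 2; 1 ⊕ 2 = 3.
C[3]: T = 4, S = E(K, T) = 3; 4 ⊕ 3 = 7.
C[4]: T = 5, S = E(K, T) = 4; 3 ⊕ 4 = 7.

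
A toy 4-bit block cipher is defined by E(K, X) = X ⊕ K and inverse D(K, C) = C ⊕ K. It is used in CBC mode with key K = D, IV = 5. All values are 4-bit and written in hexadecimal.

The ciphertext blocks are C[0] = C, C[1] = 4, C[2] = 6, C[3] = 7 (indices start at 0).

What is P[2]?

CBC decryption: P_i = D(K, C_i) ⊕ C_{i−1}, with C_{−1} = IV.
P[2]: D(K, 6) = B; B ⊕ 4 = F.

P[2] = F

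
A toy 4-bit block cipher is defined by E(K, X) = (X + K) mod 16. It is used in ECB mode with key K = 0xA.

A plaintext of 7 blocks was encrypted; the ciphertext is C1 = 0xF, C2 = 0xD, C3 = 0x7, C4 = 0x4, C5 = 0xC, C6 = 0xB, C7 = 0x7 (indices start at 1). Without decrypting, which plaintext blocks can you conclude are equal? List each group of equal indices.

P3 = P7

ECB encrypts each block independently with the same key, so equal ciphertext blocks imply equal plaintext blocks.
C3 = C7 = 0x7, so P3 = P7.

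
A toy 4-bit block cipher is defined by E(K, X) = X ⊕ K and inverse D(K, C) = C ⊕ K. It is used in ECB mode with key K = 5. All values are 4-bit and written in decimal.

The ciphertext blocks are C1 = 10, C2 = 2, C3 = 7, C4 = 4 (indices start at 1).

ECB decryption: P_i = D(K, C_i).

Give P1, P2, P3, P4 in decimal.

P1 = 15, P2 = 7, P3 = 2, P4 = 1

P1: D(K, 10) = 15.
P2: D(K, 2) = 7.
P3: D(K, 7) = 2.
P4: D(K, 4) = 1.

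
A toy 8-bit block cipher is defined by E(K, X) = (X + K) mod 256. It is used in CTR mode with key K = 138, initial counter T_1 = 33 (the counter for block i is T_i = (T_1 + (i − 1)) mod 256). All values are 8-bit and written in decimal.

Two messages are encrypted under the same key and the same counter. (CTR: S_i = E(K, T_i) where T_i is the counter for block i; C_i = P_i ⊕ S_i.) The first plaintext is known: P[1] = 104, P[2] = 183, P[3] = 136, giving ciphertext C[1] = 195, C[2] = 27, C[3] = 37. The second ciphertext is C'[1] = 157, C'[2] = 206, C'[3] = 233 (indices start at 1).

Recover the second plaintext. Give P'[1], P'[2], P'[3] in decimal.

P'[1] = 54, P'[2] = 98, P'[3] = 68

In CTR with a reused counter, both messages share the same keystream S_i, so C_i ⊕ C'_i = P_i ⊕ P'_i and thus P'_i = P_i ⊕ C_i ⊕ C'_i.
P'[1]: 104 ⊕ 195 ⊕ 157 = 54.
P'[2]: 183 ⊕ 27 ⊕ 206 = 98.
P'[3]: 136 ⊕ 37 ⊕ 233 = 68.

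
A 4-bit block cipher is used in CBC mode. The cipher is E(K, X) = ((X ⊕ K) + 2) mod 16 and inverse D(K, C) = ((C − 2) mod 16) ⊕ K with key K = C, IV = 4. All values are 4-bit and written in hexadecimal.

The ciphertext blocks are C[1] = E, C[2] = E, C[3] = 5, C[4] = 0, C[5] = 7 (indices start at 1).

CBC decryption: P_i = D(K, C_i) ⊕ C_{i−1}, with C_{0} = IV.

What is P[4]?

P[4]: D(K, 0) = 2; 2 ⊕ 5 = 7.

P[4] = 7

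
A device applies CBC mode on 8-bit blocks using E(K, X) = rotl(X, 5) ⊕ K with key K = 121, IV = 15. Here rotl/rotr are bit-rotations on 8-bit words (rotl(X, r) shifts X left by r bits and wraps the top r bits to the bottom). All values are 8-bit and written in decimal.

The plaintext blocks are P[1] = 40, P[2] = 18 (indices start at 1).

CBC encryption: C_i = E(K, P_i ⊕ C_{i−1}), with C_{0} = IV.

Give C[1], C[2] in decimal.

C[1] = 157, C[2] = 136

C[1]: P[1] ⊕ 15 = 39; E(K, 39) = 157.
C[2]: P[2] ⊕ 157 = 143; E(K, 143) = 136.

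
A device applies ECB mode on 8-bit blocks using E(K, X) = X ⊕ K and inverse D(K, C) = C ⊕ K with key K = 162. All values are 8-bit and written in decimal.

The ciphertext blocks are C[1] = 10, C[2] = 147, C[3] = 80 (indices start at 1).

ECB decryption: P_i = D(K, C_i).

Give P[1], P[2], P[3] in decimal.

P[1]: D(K, 10) = 168.
P[2]: D(K, 147) = 49.
P[3]: D(K, 80) = 242.

P[1] = 168, P[2] = 49, P[3] = 242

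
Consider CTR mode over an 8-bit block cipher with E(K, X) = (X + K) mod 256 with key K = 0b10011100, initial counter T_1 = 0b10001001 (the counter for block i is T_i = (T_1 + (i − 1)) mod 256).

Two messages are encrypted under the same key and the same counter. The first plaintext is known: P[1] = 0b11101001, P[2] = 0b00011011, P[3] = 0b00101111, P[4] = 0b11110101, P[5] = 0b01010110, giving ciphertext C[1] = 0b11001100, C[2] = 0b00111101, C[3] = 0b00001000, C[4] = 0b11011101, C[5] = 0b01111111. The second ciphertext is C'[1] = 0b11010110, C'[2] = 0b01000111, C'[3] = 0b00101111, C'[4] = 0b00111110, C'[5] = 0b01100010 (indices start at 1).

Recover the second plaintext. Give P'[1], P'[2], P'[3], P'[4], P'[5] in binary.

P'[1] = 0b11110011, P'[2] = 0b01100001, P'[3] = 0b00001000, P'[4] = 0b00010110, P'[5] = 0b01001011

In CTR with a reused counter, both messages share the same keystream S_i, so C_i ⊕ C'_i = P_i ⊕ P'_i and thus P'_i = P_i ⊕ C_i ⊕ C'_i.
P'[1]: 0b11101001 ⊕ 0b11001100 ⊕ 0b11010110 = 0b11110011.
P'[2]: 0b00011011 ⊕ 0b00111101 ⊕ 0b01000111 = 0b01100001.
P'[3]: 0b00101111 ⊕ 0b00001000 ⊕ 0b00101111 = 0b00001000.
P'[4]: 0b11110101 ⊕ 0b11011101 ⊕ 0b00111110 = 0b00010110.
P'[5]: 0b01010110 ⊕ 0b01111111 ⊕ 0b01100010 = 0b01001011.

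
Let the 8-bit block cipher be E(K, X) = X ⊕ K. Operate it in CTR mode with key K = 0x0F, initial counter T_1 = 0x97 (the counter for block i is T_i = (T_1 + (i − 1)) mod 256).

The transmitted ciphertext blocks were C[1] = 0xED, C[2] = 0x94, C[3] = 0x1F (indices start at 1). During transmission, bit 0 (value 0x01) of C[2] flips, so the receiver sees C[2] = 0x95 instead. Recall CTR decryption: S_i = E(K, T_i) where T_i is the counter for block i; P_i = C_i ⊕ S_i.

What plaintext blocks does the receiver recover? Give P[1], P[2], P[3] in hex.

Only C[2] changed, to 0x95. In CTR, a change in C_i flips the same bit in P_i only; the keystream is unaffected. Decrypting the received ciphertext:
P[1]: T = 0x97, S = E(K, T) = 0x98; 0xED ⊕ 0x98 = 0x75.
P[2]: T = 0x98, S = E(K, T) = 0x97; 0x95 ⊕ 0x97 = 0x02.
P[3]: T = 0x99, S = E(K, T) = 0x96; 0x1F ⊕ 0x96 = 0x89.
Blocks that differ from the original plaintext: P[2].

P[1] = 0x75, P[2] = 0x02, P[3] = 0x89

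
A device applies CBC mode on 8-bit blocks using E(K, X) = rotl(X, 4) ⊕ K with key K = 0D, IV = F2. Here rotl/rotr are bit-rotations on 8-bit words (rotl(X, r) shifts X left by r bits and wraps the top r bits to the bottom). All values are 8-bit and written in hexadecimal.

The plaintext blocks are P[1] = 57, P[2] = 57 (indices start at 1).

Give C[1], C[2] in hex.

C[1] = 57, C[2] = 0D

CBC encryption: C_i = E(K, P_i ⊕ C_{i−1}), with C_{0} = IV.
C[1]: P[1] ⊕ F2 = A5; E(K, A5) = 57.
C[2]: P[2] ⊕ 57 = 00; E(K, 00) = 0D.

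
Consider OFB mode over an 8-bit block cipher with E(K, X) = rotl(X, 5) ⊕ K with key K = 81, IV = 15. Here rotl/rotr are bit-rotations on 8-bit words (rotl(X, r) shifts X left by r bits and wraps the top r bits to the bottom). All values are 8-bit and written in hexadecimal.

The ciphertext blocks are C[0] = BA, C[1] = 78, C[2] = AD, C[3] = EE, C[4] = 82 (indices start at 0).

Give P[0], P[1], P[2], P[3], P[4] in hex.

OFB decryption: S_i = E(K, S_{i−1}) with S_{−1} = IV; P_i = C_i ⊕ S_i.
P[0]: S = E(K, 15) = 23; BA ⊕ 23 = 99.
P[1]: S = E(K, 23) = E5; 78 ⊕ E5 = 9D.
P[2]: S = E(K, E5) = 3D; AD ⊕ 3D = 90.
P[3]: S = E(K, 3D) = 26; EE ⊕ 26 = C8.
P[4]: S = E(K, 26) = 45; 82 ⊕ 45 = C7.

P[0] = 99, P[1] = 9D, P[2] = 90, P[3] = C8, P[4] = C7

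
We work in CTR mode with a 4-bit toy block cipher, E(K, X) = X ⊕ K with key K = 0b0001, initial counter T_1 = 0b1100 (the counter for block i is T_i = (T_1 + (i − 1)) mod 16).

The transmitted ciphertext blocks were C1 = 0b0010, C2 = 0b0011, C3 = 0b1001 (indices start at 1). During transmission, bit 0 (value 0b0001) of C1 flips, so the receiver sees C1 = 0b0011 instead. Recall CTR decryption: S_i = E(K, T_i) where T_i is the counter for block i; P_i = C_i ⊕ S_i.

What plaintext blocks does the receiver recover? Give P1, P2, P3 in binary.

Only C1 changed, to 0b0011. In CTR, a change in C_i flips the same bit in P_i only; the keystream is unaffected. Decrypting the received ciphertext:
P1: T = 0b1100, S = E(K, T) = 0b1101; 0b0011 ⊕ 0b1101 = 0b1110.
P2: T = 0b1101, S = E(K, T) = 0b1100; 0b0011 ⊕ 0b1100 = 0b1111.
P3: T = 0b1110, S = E(K, T) = 0b1111; 0b1001 ⊕ 0b1111 = 0b0110.
Blocks that differ from the original plaintext: P1.

P1 = 0b1110, P2 = 0b1111, P3 = 0b0110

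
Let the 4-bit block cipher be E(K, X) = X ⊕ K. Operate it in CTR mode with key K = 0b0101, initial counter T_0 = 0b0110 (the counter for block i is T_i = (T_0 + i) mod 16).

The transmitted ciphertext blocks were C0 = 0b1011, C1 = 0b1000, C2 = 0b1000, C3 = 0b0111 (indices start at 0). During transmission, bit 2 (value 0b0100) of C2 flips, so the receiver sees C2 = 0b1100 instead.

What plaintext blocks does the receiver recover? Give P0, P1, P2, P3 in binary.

CTR decryption: S_i = E(K, T_i) where T_i is the counter for block i; P_i = C_i ⊕ S_i.
Only C2 changed, to 0b1100. In CTR, a change in C_i flips the same bit in P_i only; the keystream is unaffected. Decrypting the received ciphertext:
P0: T = 0b0110, S = E(K, T) = 0b0011; 0b1011 ⊕ 0b0011 = 0b1000.
P1: T = 0b0111, S = E(K, T) = 0b0010; 0b1000 ⊕ 0b0010 = 0b1010.
P2: T = 0b1000, S = E(K, T) = 0b1101; 0b1100 ⊕ 0b1101 = 0b0001.
P3: T = 0b1001, S = E(K, T) = 0b1100; 0b0111 ⊕ 0b1100 = 0b1011.
Blocks that differ from the original plaintext: P2.

P0 = 0b1000, P1 = 0b1010, P2 = 0b0001, P3 = 0b1011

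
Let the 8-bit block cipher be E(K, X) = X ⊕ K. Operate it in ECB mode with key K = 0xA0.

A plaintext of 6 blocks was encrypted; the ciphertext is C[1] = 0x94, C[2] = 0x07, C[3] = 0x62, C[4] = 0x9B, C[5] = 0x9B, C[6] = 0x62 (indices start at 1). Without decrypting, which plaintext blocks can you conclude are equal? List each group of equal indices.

ECB encrypts each block independently with the same key, so equal ciphertext blocks imply equal plaintext blocks.
C[3] = C[6] = 0x62, so P[3] = P[6].
C[4] = C[5] = 0x9B, so P[4] = P[5].

P[3] = P[6]; P[4] = P[5]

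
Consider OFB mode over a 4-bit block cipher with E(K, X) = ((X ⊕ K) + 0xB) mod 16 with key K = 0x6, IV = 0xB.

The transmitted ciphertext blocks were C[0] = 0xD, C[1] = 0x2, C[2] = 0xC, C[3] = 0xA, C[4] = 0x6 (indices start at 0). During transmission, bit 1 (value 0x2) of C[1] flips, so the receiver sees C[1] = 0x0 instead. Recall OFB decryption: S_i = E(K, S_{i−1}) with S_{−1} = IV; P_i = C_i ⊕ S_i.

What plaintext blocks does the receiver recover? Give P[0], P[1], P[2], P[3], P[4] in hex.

P[0] = 0x5, P[1] = 0x9, P[2] = 0x6, P[3] = 0xD, P[4] = 0xA

Only C[1] changed, to 0x0. In OFB, a change in C_i flips the same bit in P_i only; the keystream is unaffected. Decrypting the received ciphertext:
P[0]: S = E(K, 0xB) = 0x8; 0xD ⊕ 0x8 = 0x5.
P[1]: S = E(K, 0x8) = 0x9; 0x0 ⊕ 0x9 = 0x9.
P[2]: S = E(K, 0x9) = 0xA; 0xC ⊕ 0xA = 0x6.
P[3]: S = E(K, 0xA) = 0x7; 0xA ⊕ 0x7 = 0xD.
P[4]: S = E(K, 0x7) = 0xC; 0x6 ⊕ 0xC = 0xA.
Blocks that differ from the original plaintext: P[1].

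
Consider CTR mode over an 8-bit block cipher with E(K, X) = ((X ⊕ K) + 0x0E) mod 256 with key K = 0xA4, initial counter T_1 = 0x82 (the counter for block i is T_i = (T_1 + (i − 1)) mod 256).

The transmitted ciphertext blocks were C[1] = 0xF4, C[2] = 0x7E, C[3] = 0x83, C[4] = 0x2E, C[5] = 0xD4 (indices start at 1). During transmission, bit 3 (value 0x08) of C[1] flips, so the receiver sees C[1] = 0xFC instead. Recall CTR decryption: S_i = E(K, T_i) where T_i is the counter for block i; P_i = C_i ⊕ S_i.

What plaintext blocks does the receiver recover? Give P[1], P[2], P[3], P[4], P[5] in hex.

Only C[1] changed, to 0xFC. In CTR, a change in C_i flips the same bit in P_i only; the keystream is unaffected. Decrypting the received ciphertext:
P[1]: T = 0x82, S = E(K, T) = 0x34; 0xFC ⊕ 0x34 = 0xC8.
P[2]: T = 0x83, S = E(K, T) = 0x35; 0x7E ⊕ 0x35 = 0x4B.
P[3]: T = 0x84, S = E(K, T) = 0x2E; 0x83 ⊕ 0x2E = 0xAD.
P[4]: T = 0x85, S = E(K, T) = 0x2F; 0x2E ⊕ 0x2F = 0x01.
P[5]: T = 0x86, S = E(K, T) = 0x30; 0xD4 ⊕ 0x30 = 0xE4.
Blocks that differ from the original plaintext: P[1].

P[1] = 0xC8, P[2] = 0x4B, P[3] = 0xAD, P[4] = 0x01, P[5] = 0xE4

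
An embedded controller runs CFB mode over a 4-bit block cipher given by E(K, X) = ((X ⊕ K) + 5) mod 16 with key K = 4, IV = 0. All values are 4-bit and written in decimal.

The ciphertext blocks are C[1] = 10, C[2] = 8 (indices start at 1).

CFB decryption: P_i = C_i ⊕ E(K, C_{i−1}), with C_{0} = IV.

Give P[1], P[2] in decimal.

P[1]: E(K, 0) = 9; 10 ⊕ 9 = 3.
P[2]: E(K, 10) = 3; 8 ⊕ 3 = 11.

P[1] = 3, P[2] = 11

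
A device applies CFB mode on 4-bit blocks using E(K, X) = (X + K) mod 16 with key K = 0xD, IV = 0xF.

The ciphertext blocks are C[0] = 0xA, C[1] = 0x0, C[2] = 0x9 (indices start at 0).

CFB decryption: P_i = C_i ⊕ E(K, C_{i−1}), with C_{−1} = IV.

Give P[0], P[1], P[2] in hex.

P[0]: E(K, 0xF) = 0xC; 0xA ⊕ 0xC = 0x6.
P[1]: E(K, 0xA) = 0x7; 0x0 ⊕ 0x7 = 0x7.
P[2]: E(K, 0x0) = 0xD; 0x9 ⊕ 0xD = 0x4.

P[0] = 0x6, P[1] = 0x7, P[2] = 0x4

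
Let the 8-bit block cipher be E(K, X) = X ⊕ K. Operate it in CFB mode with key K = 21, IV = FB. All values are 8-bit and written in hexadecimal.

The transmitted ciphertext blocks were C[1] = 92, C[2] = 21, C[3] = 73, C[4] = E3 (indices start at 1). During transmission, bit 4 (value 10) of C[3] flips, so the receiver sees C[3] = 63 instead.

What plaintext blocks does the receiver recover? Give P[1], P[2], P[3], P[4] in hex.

P[1] = 48, P[2] = 92, P[3] = 63, P[4] = A1

CFB decryption: P_i = C_i ⊕ E(K, C_{i−1}), with C_{0} = IV.
Only C[3] changed, to 63. In CFB, a change in C_i flips the same bit in P_i and garbles P_{i+1}. Decrypting the received ciphertext:
P[1]: E(K, FB) = DA; 92 ⊕ DA = 48.
P[2]: E(K, 92) = B3; 21 ⊕ B3 = 92.
P[3]: E(K, 21) = 00; 63 ⊕ 00 = 63.
P[4]: E(K, 63) = 42; E3 ⊕ 42 = A1.
Blocks that differ from the original plaintext: P[3], P[4].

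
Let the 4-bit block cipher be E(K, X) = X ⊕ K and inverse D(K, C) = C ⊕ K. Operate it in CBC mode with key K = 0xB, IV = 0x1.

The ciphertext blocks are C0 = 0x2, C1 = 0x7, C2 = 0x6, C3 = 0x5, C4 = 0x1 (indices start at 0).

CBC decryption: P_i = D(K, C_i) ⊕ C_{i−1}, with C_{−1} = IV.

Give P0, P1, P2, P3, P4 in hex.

P0: D(K, 0x2) = 0x9; 0x9 ⊕ 0x1 = 0x8.
P1: D(K, 0x7) = 0xC; 0xC ⊕ 0x2 = 0xE.
P2: D(K, 0x6) = 0xD; 0xD ⊕ 0x7 = 0xA.
P3: D(K, 0x5) = 0xE; 0xE ⊕ 0x6 = 0x8.
P4: D(K, 0x1) = 0xA; 0xA ⊕ 0x5 = 0xF.

P0 = 0x8, P1 = 0xE, P2 = 0xA, P3 = 0x8, P4 = 0xF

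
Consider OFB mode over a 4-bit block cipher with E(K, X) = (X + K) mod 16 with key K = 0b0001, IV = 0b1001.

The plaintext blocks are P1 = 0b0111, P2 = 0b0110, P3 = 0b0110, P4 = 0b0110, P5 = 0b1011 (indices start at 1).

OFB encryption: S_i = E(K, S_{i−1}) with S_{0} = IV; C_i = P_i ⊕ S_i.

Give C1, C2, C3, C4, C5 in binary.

C1 = 0b1101, C2 = 0b1101, C3 = 0b1010, C4 = 0b1011, C5 = 0b0101

C1: S = E(K, 0b1001) = 0b1010; 0b0111 ⊕ 0b1010 = 0b1101.
C2: S = E(K, 0b1010) = 0b1011; 0b0110 ⊕ 0b1011 = 0b1101.
C3: S = E(K, 0b1011) = 0b1100; 0b0110 ⊕ 0b1100 = 0b1010.
C4: S = E(K, 0b1100) = 0b1101; 0b0110 ⊕ 0b1101 = 0b1011.
C5: S = E(K, 0b1101) = 0b1110; 0b1011 ⊕ 0b1110 = 0b0101.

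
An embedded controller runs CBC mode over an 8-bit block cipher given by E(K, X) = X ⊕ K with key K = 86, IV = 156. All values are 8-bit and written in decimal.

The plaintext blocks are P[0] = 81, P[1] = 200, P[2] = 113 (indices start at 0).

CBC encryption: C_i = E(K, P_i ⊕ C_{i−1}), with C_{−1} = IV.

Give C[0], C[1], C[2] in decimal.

C[0]: P[0] ⊕ 156 = 205; E(K, 205) = 155.
C[1]: P[1] ⊕ 155 = 83; E(K, 83) = 5.
C[2]: P[2] ⊕ 5 = 116; E(K, 116) = 34.

C[0] = 155, C[1] = 5, C[2] = 34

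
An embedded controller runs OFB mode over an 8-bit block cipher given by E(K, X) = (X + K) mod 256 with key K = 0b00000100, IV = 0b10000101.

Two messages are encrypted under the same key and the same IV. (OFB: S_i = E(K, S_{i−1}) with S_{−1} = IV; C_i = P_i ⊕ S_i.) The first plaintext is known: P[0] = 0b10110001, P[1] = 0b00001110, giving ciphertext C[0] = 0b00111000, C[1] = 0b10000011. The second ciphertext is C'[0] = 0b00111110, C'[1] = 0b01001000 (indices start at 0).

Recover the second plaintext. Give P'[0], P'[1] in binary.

In OFB with a reused IV, both messages share the same keystream S_i, so C_i ⊕ C'_i = P_i ⊕ P'_i and thus P'_i = P_i ⊕ C_i ⊕ C'_i.
P'[0]: 0b10110001 ⊕ 0b00111000 ⊕ 0b00111110 = 0b10110111.
P'[1]: 0b00001110 ⊕ 0b10000011 ⊕ 0b01001000 = 0b11000101.

P'[0] = 0b10110111, P'[1] = 0b11000101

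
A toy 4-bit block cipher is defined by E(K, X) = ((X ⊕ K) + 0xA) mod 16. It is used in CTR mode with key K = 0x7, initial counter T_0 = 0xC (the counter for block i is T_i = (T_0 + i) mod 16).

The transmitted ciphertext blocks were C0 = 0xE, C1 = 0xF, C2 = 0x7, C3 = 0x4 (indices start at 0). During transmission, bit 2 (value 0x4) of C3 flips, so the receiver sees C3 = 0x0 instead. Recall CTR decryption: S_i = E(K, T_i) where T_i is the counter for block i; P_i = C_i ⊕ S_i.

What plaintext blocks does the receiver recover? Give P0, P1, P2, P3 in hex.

P0 = 0xB, P1 = 0xB, P2 = 0x4, P3 = 0x2

Only C3 changed, to 0x0. In CTR, a change in C_i flips the same bit in P_i only; the keystream is unaffected. Decrypting the received ciphertext:
P0: T = 0xC, S = E(K, T) = 0x5; 0xE ⊕ 0x5 = 0xB.
P1: T = 0xD, S = E(K, T) = 0x4; 0xF ⊕ 0x4 = 0xB.
P2: T = 0xE, S = E(K, T) = 0x3; 0x7 ⊕ 0x3 = 0x4.
P3: T = 0xF, S = E(K, T) = 0x2; 0x0 ⊕ 0x2 = 0x2.
Blocks that differ from the original plaintext: P3.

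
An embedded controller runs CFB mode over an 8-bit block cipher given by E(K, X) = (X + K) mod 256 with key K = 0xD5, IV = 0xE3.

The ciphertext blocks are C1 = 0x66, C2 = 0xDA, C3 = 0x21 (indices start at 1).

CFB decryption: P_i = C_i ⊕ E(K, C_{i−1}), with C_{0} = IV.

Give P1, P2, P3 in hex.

P1 = 0xDE, P2 = 0xE1, P3 = 0x8E

P1: E(K, 0xE3) = 0xB8; 0x66 ⊕ 0xB8 = 0xDE.
P2: E(K, 0x66) = 0x3B; 0xDA ⊕ 0x3B = 0xE1.
P3: E(K, 0xDA) = 0xAF; 0x21 ⊕ 0xAF = 0x8E.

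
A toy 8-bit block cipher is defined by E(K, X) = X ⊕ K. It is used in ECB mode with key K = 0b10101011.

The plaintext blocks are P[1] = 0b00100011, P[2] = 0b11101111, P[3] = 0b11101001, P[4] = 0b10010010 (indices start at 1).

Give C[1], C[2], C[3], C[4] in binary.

ECB encryption: C_i = E(K, P_i).
C[1]: E(K, 0b00100011) = 0b10001000.
C[2]: E(K, 0b11101111) = 0b01000100.
C[3]: E(K, 0b11101001) = 0b01000010.
C[4]: E(K, 0b10010010) = 0b00111001.

C[1] = 0b10001000, C[2] = 0b01000100, C[3] = 0b01000010, C[4] = 0b00111001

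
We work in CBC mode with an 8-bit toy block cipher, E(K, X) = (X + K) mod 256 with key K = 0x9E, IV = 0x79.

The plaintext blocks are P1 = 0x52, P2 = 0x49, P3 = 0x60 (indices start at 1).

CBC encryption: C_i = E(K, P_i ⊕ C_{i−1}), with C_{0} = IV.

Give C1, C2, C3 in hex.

C1 = 0xC9, C2 = 0x1E, C3 = 0x1C

C1: P1 ⊕ 0x79 = 0x2B; E(K, 0x2B) = 0xC9.
C2: P2 ⊕ 0xC9 = 0x80; E(K, 0x80) = 0x1E.
C3: P3 ⊕ 0x1E = 0x7E; E(K, 0x7E) = 0x1C.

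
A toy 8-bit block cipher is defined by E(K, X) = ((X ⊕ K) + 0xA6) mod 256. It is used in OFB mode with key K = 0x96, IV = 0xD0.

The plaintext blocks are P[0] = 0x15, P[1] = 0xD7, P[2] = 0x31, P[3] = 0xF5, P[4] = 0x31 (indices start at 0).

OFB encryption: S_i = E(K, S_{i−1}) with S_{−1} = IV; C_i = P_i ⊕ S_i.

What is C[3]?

C[0]: S = E(K, 0xD0) = 0xEC; 0x15 ⊕ 0xEC = 0xF9.
C[1]: S = E(K, 0xEC) = 0x20; 0xD7 ⊕ 0x20 = 0xF7.
C[2]: S = E(K, 0x20) = 0x5C; 0x31 ⊕ 0x5C = 0x6D.
C[3]: S = E(K, 0x5C) = 0x70; 0xF5 ⊕ 0x70 = 0x85.

C[3] = 0x85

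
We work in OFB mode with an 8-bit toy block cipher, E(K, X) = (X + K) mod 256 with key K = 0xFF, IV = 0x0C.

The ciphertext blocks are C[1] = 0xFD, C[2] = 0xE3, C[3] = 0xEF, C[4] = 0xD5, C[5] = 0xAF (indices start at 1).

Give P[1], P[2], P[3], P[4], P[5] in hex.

P[1] = 0xF6, P[2] = 0xE9, P[3] = 0xE6, P[4] = 0xDD, P[5] = 0xA8

OFB decryption: S_i = E(K, S_{i−1}) with S_{0} = IV; P_i = C_i ⊕ S_i.
P[1]: S = E(K, 0x0C) = 0x0B; 0xFD ⊕ 0x0B = 0xF6.
P[2]: S = E(K, 0x0B) = 0x0A; 0xE3 ⊕ 0x0A = 0xE9.
P[3]: S = E(K, 0x0A) = 0x09; 0xEF ⊕ 0x09 = 0xE6.
P[4]: S = E(K, 0x09) = 0x08; 0xD5 ⊕ 0x08 = 0xDD.
P[5]: S = E(K, 0x08) = 0x07; 0xAF ⊕ 0x07 = 0xA8.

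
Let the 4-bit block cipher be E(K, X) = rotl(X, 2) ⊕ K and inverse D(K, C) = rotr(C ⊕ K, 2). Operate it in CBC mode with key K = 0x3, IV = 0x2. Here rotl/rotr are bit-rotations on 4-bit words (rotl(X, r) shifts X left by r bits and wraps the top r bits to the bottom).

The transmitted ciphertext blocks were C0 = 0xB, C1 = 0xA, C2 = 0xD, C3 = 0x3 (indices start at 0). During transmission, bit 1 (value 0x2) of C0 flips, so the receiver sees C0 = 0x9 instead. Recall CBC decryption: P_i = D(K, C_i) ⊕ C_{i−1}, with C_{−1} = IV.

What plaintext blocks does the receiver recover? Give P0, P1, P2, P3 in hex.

Only C0 changed, to 0x9. In CBC, a change in C_i garbles P_i and flips the same bit in P_{i+1}. Decrypting the received ciphertext:
P0: D(K, 0x9) = 0xA; 0xA ⊕ 0x2 = 0x8.
P1: D(K, 0xA) = 0x6; 0x6 ⊕ 0x9 = 0xF.
P2: D(K, 0xD) = 0xB; 0xB ⊕ 0xA = 0x1.
P3: D(K, 0x3) = 0x0; 0x0 ⊕ 0xD = 0xD.
Blocks that differ from the original plaintext: P0, P1.

P0 = 0x8, P1 = 0xF, P2 = 0x1, P3 = 0xD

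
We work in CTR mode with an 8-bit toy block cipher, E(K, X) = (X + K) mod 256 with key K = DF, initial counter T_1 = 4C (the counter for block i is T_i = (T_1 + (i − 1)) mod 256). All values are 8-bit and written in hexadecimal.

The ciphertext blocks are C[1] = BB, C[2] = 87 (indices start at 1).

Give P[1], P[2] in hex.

CTR decryption: S_i = E(K, T_i) where T_i is the counter for block i; P_i = C_i ⊕ S_i.
P[1]: T = 4C, S = E(K, T) = 2B; BB ⊕ 2B = 90.
P[2]: T = 4D, S = E(K, T) = 2C; 87 ⊕ 2C = AB.

P[1] = 90, P[2] = AB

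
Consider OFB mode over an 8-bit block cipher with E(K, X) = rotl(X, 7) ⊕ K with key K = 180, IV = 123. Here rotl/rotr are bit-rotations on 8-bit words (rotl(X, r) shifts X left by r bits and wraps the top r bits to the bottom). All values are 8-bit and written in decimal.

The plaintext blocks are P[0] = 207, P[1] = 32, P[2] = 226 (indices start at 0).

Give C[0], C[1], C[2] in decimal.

C[0] = 198, C[1] = 16, C[2] = 78

OFB encryption: S_i = E(K, S_{i−1}) with S_{−1} = IV; C_i = P_i ⊕ S_i.
C[0]: S = E(K, 123) = 9; 207 ⊕ 9 = 198.
C[1]: S = E(K, 9) = 48; 32 ⊕ 48 = 16.
C[2]: S = E(K, 48) = 172; 226 ⊕ 172 = 78.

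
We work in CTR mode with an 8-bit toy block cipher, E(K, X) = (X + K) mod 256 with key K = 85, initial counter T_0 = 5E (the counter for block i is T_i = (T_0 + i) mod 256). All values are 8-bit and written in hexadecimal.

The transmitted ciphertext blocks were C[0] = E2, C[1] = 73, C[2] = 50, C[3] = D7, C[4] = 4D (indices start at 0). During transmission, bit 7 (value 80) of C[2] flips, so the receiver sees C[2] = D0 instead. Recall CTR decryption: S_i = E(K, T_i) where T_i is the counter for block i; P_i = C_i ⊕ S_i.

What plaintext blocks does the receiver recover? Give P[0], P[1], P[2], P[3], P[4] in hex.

Only C[2] changed, to D0. In CTR, a change in C_i flips the same bit in P_i only; the keystream is unaffected. Decrypting the received ciphertext:
P[0]: T = 5E, S = E(K, T) = E3; E2 ⊕ E3 = 01.
P[1]: T = 5F, S = E(K, T) = E4; 73 ⊕ E4 = 97.
P[2]: T = 60, S = E(K, T) = E5; D0 ⊕ E5 = 35.
P[3]: T = 61, S = E(K, T) = E6; D7 ⊕ E6 = 31.
P[4]: T = 62, S = E(K, T) = E7; 4D ⊕ E7 = AA.
Blocks that differ from the original plaintext: P[2].

P[0] = 01, P[1] = 97, P[2] = 35, P[3] = 31, P[4] = AA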